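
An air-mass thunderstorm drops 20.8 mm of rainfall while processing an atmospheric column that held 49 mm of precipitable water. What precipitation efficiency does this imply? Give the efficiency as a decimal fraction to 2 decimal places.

ε = rainfall / PW = 20.8 / 49 = 0.42.

ε ≈ 0.42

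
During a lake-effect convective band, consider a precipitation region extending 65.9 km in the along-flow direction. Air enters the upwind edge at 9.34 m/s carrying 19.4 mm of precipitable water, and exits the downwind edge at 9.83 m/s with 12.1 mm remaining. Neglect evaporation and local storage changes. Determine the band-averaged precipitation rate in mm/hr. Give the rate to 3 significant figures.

R ≈ 3.40 mm/hr

Column moisture flux per unit crosswind length is F = V × PW.
Inflow: F_in = 9.34 × 19.4 = 181.196 mm·m/s
Outflow: F_out = 9.83 × 12.1 = 118.943 mm·m/s
Steady-state rate R = (F_in − F_out)/L = (181.196 − 118.943) / 65900 m = 9.447e-04 mm/s.
R = 9.447e-04 × 3600 = 3.40 mm/hr.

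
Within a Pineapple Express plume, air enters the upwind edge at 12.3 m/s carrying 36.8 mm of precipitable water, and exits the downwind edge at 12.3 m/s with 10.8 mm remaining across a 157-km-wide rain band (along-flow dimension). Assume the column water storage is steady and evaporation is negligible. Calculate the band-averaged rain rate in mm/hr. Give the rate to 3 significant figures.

Column moisture flux per unit crosswind length is F = V × PW.
Inflow: F_in = 12.3 × 36.8 = 452.64 mm·m/s
Outflow: F_out = 12.3 × 10.8 = 132.84 mm·m/s
Steady-state rate R = (F_in − F_out)/L = (452.64 − 132.84) / 157000 m = 2.037e-03 mm/s.
R = 2.037e-03 × 3600 = 7.33 mm/hr.

R ≈ 7.33 mm/hr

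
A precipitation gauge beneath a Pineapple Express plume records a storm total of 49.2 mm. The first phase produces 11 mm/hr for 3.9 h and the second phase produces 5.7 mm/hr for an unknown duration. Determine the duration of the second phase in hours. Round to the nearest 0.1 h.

Known phases: 11 × 3.9 = 42.9 mm.
Remaining depth = 49.2 − 42.9 = 6.3 mm.
Duration = 6.3 / 5.7 = 1.1 h.

duration ≈ 1.1 h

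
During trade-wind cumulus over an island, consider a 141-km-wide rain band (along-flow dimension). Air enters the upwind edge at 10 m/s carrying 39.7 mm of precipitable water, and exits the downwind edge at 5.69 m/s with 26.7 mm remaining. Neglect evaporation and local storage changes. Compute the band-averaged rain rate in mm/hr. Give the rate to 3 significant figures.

Column moisture flux per unit crosswind length is F = V × PW.
Inflow: F_in = 10 × 39.7 = 397 mm·m/s
Outflow: F_out = 5.69 × 26.7 = 151.923 mm·m/s
Steady-state rate R = (F_in − F_out)/L = (397 − 151.923) / 141000 m = 1.738e-03 mm/s.
R = 1.738e-03 × 3600 = 6.26 mm/hr.

R ≈ 6.26 mm/hr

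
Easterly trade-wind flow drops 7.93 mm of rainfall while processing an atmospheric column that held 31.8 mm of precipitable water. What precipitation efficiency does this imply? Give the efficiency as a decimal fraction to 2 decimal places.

ε = rainfall / PW = 7.93 / 31.8 = 0.25.

ε ≈ 0.25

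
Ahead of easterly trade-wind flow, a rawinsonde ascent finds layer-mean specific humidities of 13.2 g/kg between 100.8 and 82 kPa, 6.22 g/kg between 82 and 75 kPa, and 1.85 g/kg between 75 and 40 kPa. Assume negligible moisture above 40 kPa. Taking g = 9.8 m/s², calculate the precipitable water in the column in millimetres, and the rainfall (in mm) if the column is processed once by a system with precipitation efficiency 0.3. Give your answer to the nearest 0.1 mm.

Precipitable water is the column-integrated vapour mass per unit area: PW = (1/g) Σ q̄ Δp, with q in kg/kg and Δp in Pa (1 kg/m² of water = 1 mm).
Layer 100.8–82 kPa: Δp = 188 hPa = 18800 Pa, q̄ = 0.0132 kg/kg → 0.0132 × 18800 / 9.8 = 25.32 mm
Layer 82–75 kPa: Δp = 70 hPa = 7000 Pa, q̄ = 0.00622 kg/kg → 0.00622 × 7000 / 9.8 = 4.44 mm
Layer 75–40 kPa: Δp = 350 hPa = 35000 Pa, q̄ = 0.00185 kg/kg → 0.00185 × 35000 / 9.8 = 6.61 mm
PW = 25.32 + 4.44 + 6.61 = 36.37 ≈ 36.4 mm.
Rainfall = ε × PW = 0.3 × 36.4 = 10.9 mm.

PW ≈ 36.4 mm; rainfall ≈ 10.9 mm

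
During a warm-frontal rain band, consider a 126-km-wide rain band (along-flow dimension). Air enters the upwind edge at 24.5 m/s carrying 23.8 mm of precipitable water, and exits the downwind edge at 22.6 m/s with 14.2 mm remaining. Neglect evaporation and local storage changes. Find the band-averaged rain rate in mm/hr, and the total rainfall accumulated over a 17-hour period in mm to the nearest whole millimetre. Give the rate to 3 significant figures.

Column moisture flux per unit crosswind length is F = V × PW.
Inflow: F_in = 24.5 × 23.8 = 583.1 mm·m/s
Outflow: F_out = 22.6 × 14.2 = 320.92 mm·m/s
Steady-state rate R = (F_in − F_out)/L = (583.1 − 320.92) / 126000 m = 2.081e-03 mm/s.
R = 2.081e-03 × 3600 = 7.49 mm/hr.
Over 17 h: total = 7.49 × 17 = 127.33 ≈ 127 mm.

R ≈ 7.49 mm/hr; total ≈ 127 mm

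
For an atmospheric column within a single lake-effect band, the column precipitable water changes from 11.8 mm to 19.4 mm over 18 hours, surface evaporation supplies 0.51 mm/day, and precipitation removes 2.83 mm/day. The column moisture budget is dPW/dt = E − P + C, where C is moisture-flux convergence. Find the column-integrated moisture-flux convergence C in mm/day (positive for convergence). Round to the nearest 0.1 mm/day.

dPW/dt = (19.4 − 11.8) mm / (18/24 day) = +10.133 mm/day.
C = dPW/dt − E + P = (+10.133) − 0.51 + 2.83 = 12.5 mm/day.

C ≈ 12.5 mm/day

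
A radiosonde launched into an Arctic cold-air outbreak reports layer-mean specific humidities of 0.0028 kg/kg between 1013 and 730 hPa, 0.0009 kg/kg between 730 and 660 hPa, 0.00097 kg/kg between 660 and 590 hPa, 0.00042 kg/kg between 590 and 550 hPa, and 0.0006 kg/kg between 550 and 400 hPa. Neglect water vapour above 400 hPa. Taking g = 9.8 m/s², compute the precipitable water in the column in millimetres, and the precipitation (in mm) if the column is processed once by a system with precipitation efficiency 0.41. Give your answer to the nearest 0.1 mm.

Precipitable water is the column-integrated vapour mass per unit area: PW = (1/g) Σ q̄ Δp, with q in kg/kg and Δp in Pa (1 kg/m² of water = 1 mm).
Layer 1013–730 hPa: Δp = 283 hPa = 28300 Pa, q̄ = 0.0028 kg/kg → 0.0028 × 28300 / 9.8 = 8.09 mm
Layer 730–660 hPa: Δp = 70 hPa = 7000 Pa, q̄ = 0.0009 kg/kg → 0.0009 × 7000 / 9.8 = 0.64 mm
Layer 660–590 hPa: Δp = 70 hPa = 7000 Pa, q̄ = 0.00097 kg/kg → 0.00097 × 7000 / 9.8 = 0.69 mm
Layer 590–550 hPa: Δp = 40 hPa = 4000 Pa, q̄ = 0.00042 kg/kg → 0.00042 × 4000 / 9.8 = 0.17 mm
Layer 550–400 hPa: Δp = 150 hPa = 15000 Pa, q̄ = 0.0006 kg/kg → 0.0006 × 15000 / 9.8 = 0.92 mm
PW = 8.09 + 0.64 + 0.69 + 0.17 + 0.92 = 10.51 ≈ 10.5 mm.
Precipitation = ε × PW = 0.41 × 10.5 = 4.3 mm.

PW ≈ 10.5 mm; precipitation ≈ 4.3 mm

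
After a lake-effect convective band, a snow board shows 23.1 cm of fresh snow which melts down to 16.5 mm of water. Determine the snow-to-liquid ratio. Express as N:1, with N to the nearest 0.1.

Ratio = snow depth / SWE = 231 mm / 16.5 mm = 14.0, i.e. 14.0:1.

ratio ≈ 14.0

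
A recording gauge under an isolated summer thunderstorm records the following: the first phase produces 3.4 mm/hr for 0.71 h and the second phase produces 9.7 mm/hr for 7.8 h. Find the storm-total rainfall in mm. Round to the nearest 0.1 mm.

Total = Σ Rᵢ Δtᵢ = 3.4 × 0.71 + 9.7 × 7.8
      = 2.414 + 75.66 = 78.1 mm.

total ≈ 78.1 mm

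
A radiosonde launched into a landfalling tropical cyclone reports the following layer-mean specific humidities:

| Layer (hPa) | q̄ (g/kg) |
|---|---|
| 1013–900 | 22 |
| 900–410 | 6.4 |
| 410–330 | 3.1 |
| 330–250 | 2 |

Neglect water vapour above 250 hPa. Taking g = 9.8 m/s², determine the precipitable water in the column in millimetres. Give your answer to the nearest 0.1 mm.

PW ≈ 61.5 mm

Precipitable water is the column-integrated vapour mass per unit area: PW = (1/g) Σ q̄ Δp, with q in kg/kg and Δp in Pa (1 kg/m² of water = 1 mm).
Layer 1013–900 hPa: Δp = 113 hPa = 11300 Pa, q̄ = 0.022 kg/kg → 0.022 × 11300 / 9.8 = 25.37 mm
Layer 900–410 hPa: Δp = 490 hPa = 49000 Pa, q̄ = 0.0064 kg/kg → 0.0064 × 49000 / 9.8 = 32.00 mm
Layer 410–330 hPa: Δp = 80 hPa = 8000 Pa, q̄ = 0.0031 kg/kg → 0.0031 × 8000 / 9.8 = 2.53 mm
Layer 330–250 hPa: Δp = 80 hPa = 8000 Pa, q̄ = 0.002 kg/kg → 0.002 × 8000 / 9.8 = 1.63 mm
PW = 25.37 + 32.00 + 2.53 + 1.63 = 61.53 ≈ 61.5 mm.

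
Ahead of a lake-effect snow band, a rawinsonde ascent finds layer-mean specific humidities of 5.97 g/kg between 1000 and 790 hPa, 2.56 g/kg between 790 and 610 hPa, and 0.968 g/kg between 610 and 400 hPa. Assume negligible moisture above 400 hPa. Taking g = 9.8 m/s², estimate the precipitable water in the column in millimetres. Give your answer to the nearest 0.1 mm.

Precipitable water is the column-integrated vapour mass per unit area: PW = (1/g) Σ q̄ Δp, with q in kg/kg and Δp in Pa (1 kg/m² of water = 1 mm).
Layer 1000–790 hPa: Δp = 210 hPa = 21000 Pa, q̄ = 0.00597 kg/kg → 0.00597 × 21000 / 9.8 = 12.79 mm
Layer 790–610 hPa: Δp = 180 hPa = 18000 Pa, q̄ = 0.00256 kg/kg → 0.00256 × 18000 / 9.8 = 4.70 mm
Layer 610–400 hPa: Δp = 210 hPa = 21000 Pa, q̄ = 0.000968 kg/kg → 0.000968 × 21000 / 9.8 = 2.07 mm
PW = 12.79 + 4.70 + 2.07 = 19.56 ≈ 19.6 mm.

PW ≈ 19.6 mm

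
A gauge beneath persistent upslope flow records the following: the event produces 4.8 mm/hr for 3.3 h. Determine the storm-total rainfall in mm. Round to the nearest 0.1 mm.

total ≈ 15.8 mm

Total = Σ Rᵢ Δtᵢ = 4.8 × 3.3
      = 15.84 = 15.8 mm.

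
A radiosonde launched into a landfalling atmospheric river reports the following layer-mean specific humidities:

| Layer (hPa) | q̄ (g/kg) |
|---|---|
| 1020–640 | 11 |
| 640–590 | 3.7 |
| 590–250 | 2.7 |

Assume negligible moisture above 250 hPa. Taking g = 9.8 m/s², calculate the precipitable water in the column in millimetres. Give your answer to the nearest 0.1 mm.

Precipitable water is the column-integrated vapour mass per unit area: PW = (1/g) Σ q̄ Δp, with q in kg/kg and Δp in Pa (1 kg/m² of water = 1 mm).
Layer 1020–640 hPa: Δp = 380 hPa = 38000 Pa, q̄ = 0.011 kg/kg → 0.011 × 38000 / 9.8 = 42.65 mm
Layer 640–590 hPa: Δp = 50 hPa = 5000 Pa, q̄ = 0.0037 kg/kg → 0.0037 × 5000 / 9.8 = 1.89 mm
Layer 590–250 hPa: Δp = 340 hPa = 34000 Pa, q̄ = 0.0027 kg/kg → 0.0027 × 34000 / 9.8 = 9.37 mm
PW = 42.65 + 1.89 + 9.37 = 53.91 ≈ 53.9 mm.

PW ≈ 53.9 mm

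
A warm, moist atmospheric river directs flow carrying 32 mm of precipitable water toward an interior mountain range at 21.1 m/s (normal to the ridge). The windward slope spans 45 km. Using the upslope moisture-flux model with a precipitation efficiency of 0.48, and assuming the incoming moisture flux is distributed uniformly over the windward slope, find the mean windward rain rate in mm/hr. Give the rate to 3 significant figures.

R ≈ 25.9 mm/hr

Incoming column moisture flux per unit ridge length: F = V × PW = 21.1 × 32 = 675.2 mm·m/s.
Spread over the 45 km slope with efficiency ε = 0.48: R = ε·F/W = 0.48 × 675.2 / 45000 m = 7.202e-03 mm/s.
R = 7.202e-03 × 3600 = 25.9 mm/hr.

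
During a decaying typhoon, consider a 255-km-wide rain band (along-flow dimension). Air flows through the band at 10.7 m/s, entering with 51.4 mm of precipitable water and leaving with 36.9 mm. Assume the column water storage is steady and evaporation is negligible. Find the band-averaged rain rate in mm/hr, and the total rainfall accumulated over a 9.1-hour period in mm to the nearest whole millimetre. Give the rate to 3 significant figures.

Column moisture flux per unit crosswind length is F = V × PW.
Inflow: F_in = 10.7 × 51.4 = 549.98 mm·m/s
Outflow: F_out = 10.7 × 36.9 = 394.83 mm·m/s
Steady-state rate R = (F_in − F_out)/L = (549.98 − 394.83) / 255000 m = 6.084e-04 mm/s.
R = 6.084e-04 × 3600 = 2.19 mm/hr.
Over 9.1 h: total = 2.19 × 9.1 = 19.929 ≈ 20 mm.

R ≈ 2.19 mm/hr; total ≈ 20 mm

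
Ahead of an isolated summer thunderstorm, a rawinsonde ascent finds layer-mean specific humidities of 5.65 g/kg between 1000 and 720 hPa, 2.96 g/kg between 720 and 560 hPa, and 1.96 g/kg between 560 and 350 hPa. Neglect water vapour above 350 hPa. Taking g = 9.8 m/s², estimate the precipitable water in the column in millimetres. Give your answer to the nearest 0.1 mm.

PW ≈ 25.2 mm

Precipitable water is the column-integrated vapour mass per unit area: PW = (1/g) Σ q̄ Δp, with q in kg/kg and Δp in Pa (1 kg/m² of water = 1 mm).
Layer 1000–720 hPa: Δp = 280 hPa = 28000 Pa, q̄ = 0.00565 kg/kg → 0.00565 × 28000 / 9.8 = 16.14 mm
Layer 720–560 hPa: Δp = 160 hPa = 16000 Pa, q̄ = 0.00296 kg/kg → 0.00296 × 16000 / 9.8 = 4.83 mm
Layer 560–350 hPa: Δp = 210 hPa = 21000 Pa, q̄ = 0.00196 kg/kg → 0.00196 × 21000 / 9.8 = 4.20 mm
PW = 16.14 + 4.83 + 4.20 = 25.17 ≈ 25.2 mm.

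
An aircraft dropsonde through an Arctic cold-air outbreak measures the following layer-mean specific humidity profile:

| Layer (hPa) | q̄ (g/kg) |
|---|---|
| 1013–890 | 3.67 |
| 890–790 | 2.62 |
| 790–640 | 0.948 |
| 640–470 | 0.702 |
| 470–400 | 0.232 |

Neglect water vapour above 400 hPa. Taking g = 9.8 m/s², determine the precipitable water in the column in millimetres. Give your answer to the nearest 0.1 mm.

Precipitable water is the column-integrated vapour mass per unit area: PW = (1/g) Σ q̄ Δp, with q in kg/kg and Δp in Pa (1 kg/m² of water = 1 mm).
Layer 1013–890 hPa: Δp = 123 hPa = 12300 Pa, q̄ = 0.00367 kg/kg → 0.00367 × 12300 / 9.8 = 4.61 mm
Layer 890–790 hPa: Δp = 100 hPa = 10000 Pa, q̄ = 0.00262 kg/kg → 0.00262 × 10000 / 9.8 = 2.67 mm
Layer 790–640 hPa: Δp = 150 hPa = 15000 Pa, q̄ = 0.000948 kg/kg → 0.000948 × 15000 / 9.8 = 1.45 mm
Layer 640–470 hPa: Δp = 170 hPa = 17000 Pa, q̄ = 0.000702 kg/kg → 0.000702 × 17000 / 9.8 = 1.22 mm
Layer 470–400 hPa: Δp = 70 hPa = 7000 Pa, q̄ = 0.000232 kg/kg → 0.000232 × 7000 / 9.8 = 0.17 mm
PW = 4.61 + 2.67 + 1.45 + 1.22 + 0.17 = 10.12 ≈ 10.1 mm.

PW ≈ 10.1 mm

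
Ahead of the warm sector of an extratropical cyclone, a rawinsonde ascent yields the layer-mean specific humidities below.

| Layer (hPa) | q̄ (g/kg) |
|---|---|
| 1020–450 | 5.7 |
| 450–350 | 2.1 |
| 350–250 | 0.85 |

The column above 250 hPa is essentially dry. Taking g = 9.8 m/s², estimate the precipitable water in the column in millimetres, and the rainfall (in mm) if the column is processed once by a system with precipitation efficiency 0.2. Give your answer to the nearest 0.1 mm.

Precipitable water is the column-integrated vapour mass per unit area: PW = (1/g) Σ q̄ Δp, with q in kg/kg and Δp in Pa (1 kg/m² of water = 1 mm).
Layer 1020–450 hPa: Δp = 570 hPa = 57000 Pa, q̄ = 0.0057 kg/kg → 0.0057 × 57000 / 9.8 = 33.15 mm
Layer 450–350 hPa: Δp = 100 hPa = 10000 Pa, q̄ = 0.0021 kg/kg → 0.0021 × 10000 / 9.8 = 2.14 mm
Layer 350–250 hPa: Δp = 100 hPa = 10000 Pa, q̄ = 0.00085 kg/kg → 0.00085 × 10000 / 9.8 = 0.87 mm
PW = 33.15 + 2.14 + 0.87 = 36.16 ≈ 36.2 mm.
Rainfall = ε × PW = 0.2 × 36.2 = 7.2 mm.

PW ≈ 36.2 mm; rainfall ≈ 7.2 mm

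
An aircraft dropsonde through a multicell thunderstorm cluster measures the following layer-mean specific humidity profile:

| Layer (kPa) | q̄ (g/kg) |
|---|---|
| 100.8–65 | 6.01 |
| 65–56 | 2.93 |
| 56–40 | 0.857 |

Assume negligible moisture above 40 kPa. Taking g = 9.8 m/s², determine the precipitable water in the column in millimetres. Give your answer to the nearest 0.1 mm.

PW ≈ 26.0 mm

Precipitable water is the column-integrated vapour mass per unit area: PW = (1/g) Σ q̄ Δp, with q in kg/kg and Δp in Pa (1 kg/m² of water = 1 mm).
Layer 100.8–65 kPa: Δp = 358 hPa = 35800 Pa, q̄ = 0.00601 kg/kg → 0.00601 × 35800 / 9.8 = 21.95 mm
Layer 65–56 kPa: Δp = 90 hPa = 9000 Pa, q̄ = 0.00293 kg/kg → 0.00293 × 9000 / 9.8 = 2.69 mm
Layer 56–40 kPa: Δp = 160 hPa = 16000 Pa, q̄ = 0.000857 kg/kg → 0.000857 × 16000 / 9.8 = 1.40 mm
PW = 21.95 + 2.69 + 1.40 = 26.04 ≈ 26.0 mm.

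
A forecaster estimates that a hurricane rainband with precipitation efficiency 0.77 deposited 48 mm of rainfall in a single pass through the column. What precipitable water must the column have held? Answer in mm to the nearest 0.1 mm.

PW ≈ 62.3 mm

PW = rainfall / ε = 48 / 0.77 = 62.3 mm.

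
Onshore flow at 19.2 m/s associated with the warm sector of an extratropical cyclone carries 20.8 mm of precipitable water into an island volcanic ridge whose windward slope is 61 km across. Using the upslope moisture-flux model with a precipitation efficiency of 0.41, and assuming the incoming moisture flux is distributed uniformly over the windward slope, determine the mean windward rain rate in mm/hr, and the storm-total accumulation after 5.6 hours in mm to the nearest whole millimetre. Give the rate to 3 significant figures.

R ≈ 9.66 mm/hr; total ≈ 54 mm

Incoming column moisture flux per unit ridge length: F = V × PW = 19.2 × 20.8 = 399.36 mm·m/s.
Spread over the 61 km slope with efficiency ε = 0.41: R = ε·F/W = 0.41 × 399.36 / 61000 m = 2.684e-03 mm/s.
R = 2.684e-03 × 3600 = 9.66 mm/hr.
Over 5.6 h: total = 9.66 × 5.6 = 54.096 ≈ 54 mm.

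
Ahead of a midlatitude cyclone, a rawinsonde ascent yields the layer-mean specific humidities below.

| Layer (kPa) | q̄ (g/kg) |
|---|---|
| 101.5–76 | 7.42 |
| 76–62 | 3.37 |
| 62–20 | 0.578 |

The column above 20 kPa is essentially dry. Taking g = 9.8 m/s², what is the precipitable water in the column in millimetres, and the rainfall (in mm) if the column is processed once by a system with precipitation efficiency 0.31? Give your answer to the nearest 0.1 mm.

PW ≈ 26.6 mm; rainfall ≈ 8.2 mm

Precipitable water is the column-integrated vapour mass per unit area: PW = (1/g) Σ q̄ Δp, with q in kg/kg and Δp in Pa (1 kg/m² of water = 1 mm).
Layer 101.5–76 kPa: Δp = 255 hPa = 25500 Pa, q̄ = 0.00742 kg/kg → 0.00742 × 25500 / 9.8 = 19.31 mm
Layer 76–62 kPa: Δp = 140 hPa = 14000 Pa, q̄ = 0.00337 kg/kg → 0.00337 × 14000 / 9.8 = 4.81 mm
Layer 62–20 kPa: Δp = 420 hPa = 42000 Pa, q̄ = 0.000578 kg/kg → 0.000578 × 42000 / 9.8 = 2.48 mm
PW = 19.31 + 4.81 + 2.48 = 26.60 ≈ 26.6 mm.
Rainfall = ε × PW = 0.31 × 26.6 = 8.2 mm.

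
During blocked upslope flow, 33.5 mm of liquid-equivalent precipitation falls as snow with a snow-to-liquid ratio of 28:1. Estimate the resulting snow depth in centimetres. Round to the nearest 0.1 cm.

snow depth ≈ 93.8 cm

Snow depth = liquid × ratio = 33.5 mm × 28 = 938 mm = 93.8 cm.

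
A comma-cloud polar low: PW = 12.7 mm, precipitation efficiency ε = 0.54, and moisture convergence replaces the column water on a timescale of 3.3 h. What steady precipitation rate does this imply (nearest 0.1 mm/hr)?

Each overturning extracts ε × PW = 0.54 × 12.7 = 6.858 mm.
Rate = ε·PW / τ = 6.858 / 3.3 h = 2.1 mm/hr.

R ≈ 2.1 mm/hr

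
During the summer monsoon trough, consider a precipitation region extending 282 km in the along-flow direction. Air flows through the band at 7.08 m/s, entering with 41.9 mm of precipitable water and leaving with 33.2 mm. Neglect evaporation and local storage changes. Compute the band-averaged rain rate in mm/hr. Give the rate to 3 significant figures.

Column moisture flux per unit crosswind length is F = V × PW.
Inflow: F_in = 7.08 × 41.9 = 296.652 mm·m/s
Outflow: F_out = 7.08 × 33.2 = 235.056 mm·m/s
Steady-state rate R = (F_in − F_out)/L = (296.652 − 235.056) / 282000 m = 2.184e-04 mm/s.
R = 2.184e-04 × 3600 = 0.786 mm/hr.

R ≈ 0.786 mm/hr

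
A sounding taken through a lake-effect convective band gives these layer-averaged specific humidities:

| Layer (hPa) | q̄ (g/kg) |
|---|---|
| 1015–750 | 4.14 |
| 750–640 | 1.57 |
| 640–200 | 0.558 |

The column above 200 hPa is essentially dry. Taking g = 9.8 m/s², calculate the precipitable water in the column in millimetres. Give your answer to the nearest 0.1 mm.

PW ≈ 15.5 mm

Precipitable water is the column-integrated vapour mass per unit area: PW = (1/g) Σ q̄ Δp, with q in kg/kg and Δp in Pa (1 kg/m² of water = 1 mm).
Layer 1015–750 hPa: Δp = 265 hPa = 26500 Pa, q̄ = 0.00414 kg/kg → 0.00414 × 26500 / 9.8 = 11.19 mm
Layer 750–640 hPa: Δp = 110 hPa = 11000 Pa, q̄ = 0.00157 kg/kg → 0.00157 × 11000 / 9.8 = 1.76 mm
Layer 640–200 hPa: Δp = 440 hPa = 44000 Pa, q̄ = 0.000558 kg/kg → 0.000558 × 44000 / 9.8 = 2.51 mm
PW = 11.19 + 1.76 + 2.51 = 15.46 ≈ 15.5 mm.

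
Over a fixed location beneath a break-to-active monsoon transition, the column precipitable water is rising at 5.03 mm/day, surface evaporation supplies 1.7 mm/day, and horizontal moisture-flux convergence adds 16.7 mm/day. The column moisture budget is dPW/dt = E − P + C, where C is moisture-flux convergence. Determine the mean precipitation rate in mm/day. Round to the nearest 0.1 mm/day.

dPW/dt = +5.03 mm/day.
P = E + C − dPW/dt = 1.7 + (16.7) − (+5.03) = 13.4 mm/day.

P ≈ 13.4 mm/day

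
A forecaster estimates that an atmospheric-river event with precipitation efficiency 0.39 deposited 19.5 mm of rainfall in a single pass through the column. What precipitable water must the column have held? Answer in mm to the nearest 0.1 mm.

PW = rainfall / ε = 19.5 / 0.39 = 50.0 mm.

PW ≈ 50.0 mm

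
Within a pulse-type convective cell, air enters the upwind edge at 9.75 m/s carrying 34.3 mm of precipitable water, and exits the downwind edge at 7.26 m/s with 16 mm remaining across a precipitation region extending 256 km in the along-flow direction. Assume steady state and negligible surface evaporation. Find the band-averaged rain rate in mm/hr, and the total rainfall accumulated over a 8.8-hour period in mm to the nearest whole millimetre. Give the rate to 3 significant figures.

R ≈ 3.07 mm/hr; total ≈ 27 mm

Column moisture flux per unit crosswind length is F = V × PW.
Inflow: F_in = 9.75 × 34.3 = 334.425 mm·m/s
Outflow: F_out = 7.26 × 16 = 116.16 mm·m/s
Steady-state rate R = (F_in − F_out)/L = (334.425 − 116.16) / 256000 m = 8.526e-04 mm/s.
R = 8.526e-04 × 3600 = 3.07 mm/hr.
Over 8.8 h: total = 3.07 × 8.8 = 27.016 ≈ 27 mm.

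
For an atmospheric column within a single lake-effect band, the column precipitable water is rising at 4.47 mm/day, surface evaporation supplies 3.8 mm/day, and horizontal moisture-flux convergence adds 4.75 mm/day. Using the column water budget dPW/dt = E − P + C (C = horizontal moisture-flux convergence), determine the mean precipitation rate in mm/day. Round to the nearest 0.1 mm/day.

P ≈ 4.1 mm/day

dPW/dt = +4.47 mm/day.
P = E + C − dPW/dt = 3.8 + (4.75) − (+4.47) = 4.1 mm/day.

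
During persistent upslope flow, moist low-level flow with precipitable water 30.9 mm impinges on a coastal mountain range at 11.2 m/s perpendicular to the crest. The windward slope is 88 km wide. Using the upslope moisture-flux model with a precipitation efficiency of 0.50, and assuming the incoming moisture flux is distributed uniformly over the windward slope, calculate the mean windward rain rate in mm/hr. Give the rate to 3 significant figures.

Incoming column moisture flux per unit ridge length: F = V × PW = 11.2 × 30.9 = 346.08 mm·m/s.
Spread over the 88 km slope with efficiency ε = 0.50: R = ε·F/W = 0.50 × 346.08 / 88000 m = 1.966e-03 mm/s.
R = 1.966e-03 × 3600 = 7.08 mm/hr.

R ≈ 7.08 mm/hr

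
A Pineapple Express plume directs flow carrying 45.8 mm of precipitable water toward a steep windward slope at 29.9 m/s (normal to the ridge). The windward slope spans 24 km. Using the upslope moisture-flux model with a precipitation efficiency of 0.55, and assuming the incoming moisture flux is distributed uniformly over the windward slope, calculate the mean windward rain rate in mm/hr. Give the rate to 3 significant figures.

Incoming column moisture flux per unit ridge length: F = V × PW = 29.9 × 45.8 = 1369.42 mm·m/s.
Spread over the 24 km slope with efficiency ε = 0.55: R = ε·F/W = 0.55 × 1369.42 / 24000 m = 3.138e-02 mm/s.
R = 3.138e-02 × 3600 = 113 mm/hr.

R ≈ 113 mm/hr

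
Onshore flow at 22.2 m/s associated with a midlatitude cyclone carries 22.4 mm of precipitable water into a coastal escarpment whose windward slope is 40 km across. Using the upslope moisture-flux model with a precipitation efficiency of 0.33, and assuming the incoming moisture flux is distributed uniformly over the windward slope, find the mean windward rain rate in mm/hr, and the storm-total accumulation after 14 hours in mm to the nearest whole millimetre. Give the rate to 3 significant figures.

R ≈ 14.8 mm/hr; total ≈ 207 mm

Incoming column moisture flux per unit ridge length: F = V × PW = 22.2 × 22.4 = 497.28 mm·m/s.
Spread over the 40 km slope with efficiency ε = 0.33: R = ε·F/W = 0.33 × 497.28 / 40000 m = 4.103e-03 mm/s.
R = 4.103e-03 × 3600 = 14.8 mm/hr.
Over 14 h: total = 14.8 × 14 = 207.2 ≈ 207 mm.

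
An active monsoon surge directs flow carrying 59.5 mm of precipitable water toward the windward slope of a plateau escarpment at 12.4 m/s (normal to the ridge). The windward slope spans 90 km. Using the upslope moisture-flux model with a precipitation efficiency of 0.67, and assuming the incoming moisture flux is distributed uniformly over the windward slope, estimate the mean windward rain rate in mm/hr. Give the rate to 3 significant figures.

R ≈ 19.8 mm/hr

Incoming column moisture flux per unit ridge length: F = V × PW = 12.4 × 59.5 = 737.8 mm·m/s.
Spread over the 90 km slope with efficiency ε = 0.67: R = ε·F/W = 0.67 × 737.8 / 90000 m = 5.493e-03 mm/s.
R = 5.493e-03 × 3600 = 19.8 mm/hr.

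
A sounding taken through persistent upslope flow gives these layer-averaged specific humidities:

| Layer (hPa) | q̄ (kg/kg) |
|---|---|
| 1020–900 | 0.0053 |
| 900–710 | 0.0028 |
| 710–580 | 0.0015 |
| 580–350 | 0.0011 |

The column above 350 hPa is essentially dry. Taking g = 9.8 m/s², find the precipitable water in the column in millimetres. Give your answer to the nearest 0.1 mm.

PW ≈ 16.5 mm

Precipitable water is the column-integrated vapour mass per unit area: PW = (1/g) Σ q̄ Δp, with q in kg/kg and Δp in Pa (1 kg/m² of water = 1 mm).
Layer 1020–900 hPa: Δp = 120 hPa = 12000 Pa, q̄ = 0.0053 kg/kg → 0.0053 × 12000 / 9.8 = 6.49 mm
Layer 900–710 hPa: Δp = 190 hPa = 19000 Pa, q̄ = 0.0028 kg/kg → 0.0028 × 19000 / 9.8 = 5.43 mm
Layer 710–580 hPa: Δp = 130 hPa = 13000 Pa, q̄ = 0.0015 kg/kg → 0.0015 × 13000 / 9.8 = 1.99 mm
Layer 580–350 hPa: Δp = 230 hPa = 23000 Pa, q̄ = 0.0011 kg/kg → 0.0011 × 23000 / 9.8 = 2.58 mm
PW = 6.49 + 5.43 + 1.99 + 2.58 = 16.49 ≈ 16.5 mm.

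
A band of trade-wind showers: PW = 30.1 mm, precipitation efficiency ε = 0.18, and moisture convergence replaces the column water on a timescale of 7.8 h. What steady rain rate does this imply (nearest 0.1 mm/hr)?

R ≈ 0.7 mm/hr

Each overturning extracts ε × PW = 0.18 × 30.1 = 5.418 mm.
Rate = ε·PW / τ = 5.418 / 7.8 h = 0.7 mm/hr.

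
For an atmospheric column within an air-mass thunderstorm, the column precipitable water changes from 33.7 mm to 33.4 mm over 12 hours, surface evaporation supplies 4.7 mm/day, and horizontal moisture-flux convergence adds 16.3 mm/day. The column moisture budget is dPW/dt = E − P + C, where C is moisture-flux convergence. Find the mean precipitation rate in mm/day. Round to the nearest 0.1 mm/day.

P ≈ 21.6 mm/day

dPW/dt = (33.4 − 33.7) mm / (12/24 day) = -0.600 mm/day.
P = E + C − dPW/dt = 4.7 + (16.3) − (-0.600) = 21.6 mm/day.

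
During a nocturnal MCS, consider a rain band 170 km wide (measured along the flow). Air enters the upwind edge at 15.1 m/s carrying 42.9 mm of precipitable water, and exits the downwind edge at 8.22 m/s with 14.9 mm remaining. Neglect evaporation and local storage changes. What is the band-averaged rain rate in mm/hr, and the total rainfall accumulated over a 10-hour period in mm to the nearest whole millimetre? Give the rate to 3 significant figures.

R ≈ 11.1 mm/hr; total ≈ 111 mm

Column moisture flux per unit crosswind length is F = V × PW.
Inflow: F_in = 15.1 × 42.9 = 647.79 mm·m/s
Outflow: F_out = 8.22 × 14.9 = 122.478 mm·m/s
Steady-state rate R = (F_in − F_out)/L = (647.79 − 122.478) / 170000 m = 3.090e-03 mm/s.
R = 3.090e-03 × 3600 = 11.1 mm/hr.
Over 10 h: total = 11.1 × 10 = 111 mm.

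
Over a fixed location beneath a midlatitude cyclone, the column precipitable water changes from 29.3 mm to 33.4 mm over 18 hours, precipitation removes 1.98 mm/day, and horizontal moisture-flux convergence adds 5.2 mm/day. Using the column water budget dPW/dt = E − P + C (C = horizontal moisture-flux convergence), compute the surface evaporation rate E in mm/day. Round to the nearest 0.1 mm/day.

dPW/dt = (33.4 − 29.3) mm / (18/24 day) = +5.467 mm/day.
E = dPW/dt + P − C = (+5.467) + 1.98 − (5.2) = 2.2 mm/day.

E ≈ 2.2 mm/day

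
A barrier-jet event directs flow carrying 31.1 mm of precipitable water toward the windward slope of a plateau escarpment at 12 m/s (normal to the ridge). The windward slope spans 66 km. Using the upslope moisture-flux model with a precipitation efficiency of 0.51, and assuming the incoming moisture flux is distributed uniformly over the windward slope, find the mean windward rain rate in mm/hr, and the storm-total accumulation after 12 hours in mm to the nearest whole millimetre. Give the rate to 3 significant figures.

Incoming column moisture flux per unit ridge length: F = V × PW = 12 × 31.1 = 373.2 mm·m/s.
Spread over the 66 km slope with efficiency ε = 0.51: R = ε·F/W = 0.51 × 373.2 / 66000 m = 2.884e-03 mm/s.
R = 2.884e-03 × 3600 = 10.4 mm/hr.
Over 12 h: total = 10.4 × 12 = 124.8 ≈ 125 mm.

R ≈ 10.4 mm/hr; total ≈ 125 mm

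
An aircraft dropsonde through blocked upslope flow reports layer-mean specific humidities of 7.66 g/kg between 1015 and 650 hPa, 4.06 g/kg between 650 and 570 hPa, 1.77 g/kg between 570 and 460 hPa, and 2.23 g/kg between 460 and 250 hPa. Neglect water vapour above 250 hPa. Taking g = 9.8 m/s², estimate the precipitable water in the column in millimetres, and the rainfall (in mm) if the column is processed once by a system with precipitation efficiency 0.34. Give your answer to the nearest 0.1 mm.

Precipitable water is the column-integrated vapour mass per unit area: PW = (1/g) Σ q̄ Δp, with q in kg/kg and Δp in Pa (1 kg/m² of water = 1 mm).
Layer 1015–650 hPa: Δp = 365 hPa = 36500 Pa, q̄ = 0.00766 kg/kg → 0.00766 × 36500 / 9.8 = 28.53 mm
Layer 650–570 hPa: Δp = 80 hPa = 8000 Pa, q̄ = 0.00406 kg/kg → 0.00406 × 8000 / 9.8 = 3.31 mm
Layer 570–460 hPa: Δp = 110 hPa = 11000 Pa, q̄ = 0.00177 kg/kg → 0.00177 × 11000 / 9.8 = 1.99 mm
Layer 460–250 hPa: Δp = 210 hPa = 21000 Pa, q̄ = 0.00223 kg/kg → 0.00223 × 21000 / 9.8 = 4.78 mm
PW = 28.53 + 3.31 + 1.99 + 4.78 = 38.61 ≈ 38.6 mm.
Rainfall = ε × PW = 0.34 × 38.6 = 13.1 mm.

PW ≈ 38.6 mm; rainfall ≈ 13.1 mm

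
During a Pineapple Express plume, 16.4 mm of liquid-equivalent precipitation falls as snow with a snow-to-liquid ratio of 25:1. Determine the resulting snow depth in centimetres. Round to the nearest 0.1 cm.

snow depth ≈ 41.0 cm

Snow depth = liquid × ratio = 16.4 mm × 25 = 410 mm = 41.0 cm.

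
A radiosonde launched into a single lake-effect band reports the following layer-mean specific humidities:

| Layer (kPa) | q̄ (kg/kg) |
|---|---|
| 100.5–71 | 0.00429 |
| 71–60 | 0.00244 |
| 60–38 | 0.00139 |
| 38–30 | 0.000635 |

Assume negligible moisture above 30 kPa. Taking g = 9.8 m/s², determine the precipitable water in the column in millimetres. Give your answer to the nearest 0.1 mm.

Precipitable water is the column-integrated vapour mass per unit area: PW = (1/g) Σ q̄ Δp, with q in kg/kg and Δp in Pa (1 kg/m² of water = 1 mm).
Layer 100.5–71 kPa: Δp = 295 hPa = 29500 Pa, q̄ = 0.00429 kg/kg → 0.00429 × 29500 / 9.8 = 12.91 mm
Layer 71–60 kPa: Δp = 110 hPa = 11000 Pa, q̄ = 0.00244 kg/kg → 0.00244 × 11000 / 9.8 = 2.74 mm
Layer 60–38 kPa: Δp = 220 hPa = 22000 Pa, q̄ = 0.00139 kg/kg → 0.00139 × 22000 / 9.8 = 3.12 mm
Layer 38–30 kPa: Δp = 80 hPa = 8000 Pa, q̄ = 0.000635 kg/kg → 0.000635 × 8000 / 9.8 = 0.52 mm
PW = 12.91 + 2.74 + 3.12 + 0.52 = 19.29 ≈ 19.3 mm.

PW ≈ 19.3 mm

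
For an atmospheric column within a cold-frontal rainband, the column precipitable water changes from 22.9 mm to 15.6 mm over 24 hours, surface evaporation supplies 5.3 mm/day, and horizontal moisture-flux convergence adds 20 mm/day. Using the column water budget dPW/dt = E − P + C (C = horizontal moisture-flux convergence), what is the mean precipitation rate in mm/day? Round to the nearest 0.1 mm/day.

P ≈ 32.6 mm/day

dPW/dt = (15.6 − 22.9) mm / (24/24 day) = -7.300 mm/day.
P = E + C − dPW/dt = 5.3 + (20) − (-7.300) = 32.6 mm/day.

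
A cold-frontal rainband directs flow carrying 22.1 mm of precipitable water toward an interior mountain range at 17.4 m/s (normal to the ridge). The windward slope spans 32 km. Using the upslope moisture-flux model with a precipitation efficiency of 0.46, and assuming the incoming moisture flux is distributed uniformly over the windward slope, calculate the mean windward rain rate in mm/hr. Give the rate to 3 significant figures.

Incoming column moisture flux per unit ridge length: F = V × PW = 17.4 × 22.1 = 384.54 mm·m/s.
Spread over the 32 km slope with efficiency ε = 0.46: R = ε·F/W = 0.46 × 384.54 / 32000 m = 5.528e-03 mm/s.
R = 5.528e-03 × 3600 = 19.9 mm/hr.

R ≈ 19.9 mm/hr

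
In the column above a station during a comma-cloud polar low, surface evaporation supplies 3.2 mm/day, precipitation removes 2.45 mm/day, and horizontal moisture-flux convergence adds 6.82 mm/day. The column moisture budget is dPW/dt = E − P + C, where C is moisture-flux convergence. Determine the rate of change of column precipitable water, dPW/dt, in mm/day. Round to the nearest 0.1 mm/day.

dPW/dt = E − P + C = 3.2 − 2.45 + (6.82) = 7.6 mm/day.

dPW/dt ≈ 7.6 mm/day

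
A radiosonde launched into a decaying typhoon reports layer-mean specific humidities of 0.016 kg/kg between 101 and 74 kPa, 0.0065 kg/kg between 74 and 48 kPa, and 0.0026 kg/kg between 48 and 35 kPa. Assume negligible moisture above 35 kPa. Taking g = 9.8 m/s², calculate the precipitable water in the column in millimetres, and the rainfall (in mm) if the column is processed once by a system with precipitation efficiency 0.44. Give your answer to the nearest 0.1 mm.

PW ≈ 64.8 mm; rainfall ≈ 28.5 mm

Precipitable water is the column-integrated vapour mass per unit area: PW = (1/g) Σ q̄ Δp, with q in kg/kg and Δp in Pa (1 kg/m² of water = 1 mm).
Layer 101–74 kPa: Δp = 270 hPa = 27000 Pa, q̄ = 0.016 kg/kg → 0.016 × 27000 / 9.8 = 44.08 mm
Layer 74–48 kPa: Δp = 260 hPa = 26000 Pa, q̄ = 0.0065 kg/kg → 0.0065 × 26000 / 9.8 = 17.24 mm
Layer 48–35 kPa: Δp = 130 hPa = 13000 Pa, q̄ = 0.0026 kg/kg → 0.0026 × 13000 / 9.8 = 3.45 mm
PW = 44.08 + 17.24 + 3.45 = 64.77 ≈ 64.8 mm.
Rainfall = ε × PW = 0.44 × 64.8 = 28.5 mm.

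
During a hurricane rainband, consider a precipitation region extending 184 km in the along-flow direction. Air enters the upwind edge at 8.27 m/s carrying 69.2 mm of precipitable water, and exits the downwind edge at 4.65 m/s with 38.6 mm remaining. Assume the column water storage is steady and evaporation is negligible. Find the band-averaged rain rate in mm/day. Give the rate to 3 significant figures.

R ≈ 184 mm/day

Column moisture flux per unit crosswind length is F = V × PW.
Inflow: F_in = 8.27 × 69.2 = 572.284 mm·m/s
Outflow: F_out = 4.65 × 38.6 = 179.49 mm·m/s
Steady-state rate R = (F_in − F_out)/L = (572.284 − 179.49) / 184000 m = 2.135e-03 mm/s.
R = 2.135e-03 × 3600 × 24 = 184 mm/day.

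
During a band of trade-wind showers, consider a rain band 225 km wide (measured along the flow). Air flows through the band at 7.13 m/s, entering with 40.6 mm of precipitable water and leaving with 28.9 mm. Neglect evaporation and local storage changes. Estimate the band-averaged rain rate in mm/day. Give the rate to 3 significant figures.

Column moisture flux per unit crosswind length is F = V × PW.
Inflow: F_in = 7.13 × 40.6 = 289.478 mm·m/s
Outflow: F_out = 7.13 × 28.9 = 206.057 mm·m/s
Steady-state rate R = (F_in − F_out)/L = (289.478 − 206.057) / 225000 m = 3.708e-04 mm/s.
R = 3.708e-04 × 3600 × 24 = 32.0 mm/day.

R ≈ 32.0 mm/day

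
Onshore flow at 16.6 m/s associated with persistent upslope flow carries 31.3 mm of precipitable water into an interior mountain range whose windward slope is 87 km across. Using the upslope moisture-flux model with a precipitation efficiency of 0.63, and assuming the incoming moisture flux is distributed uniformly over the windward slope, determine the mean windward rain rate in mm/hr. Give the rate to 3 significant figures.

R ≈ 13.5 mm/hr

Incoming column moisture flux per unit ridge length: F = V × PW = 16.6 × 31.3 = 519.58 mm·m/s.
Spread over the 87 km slope with efficiency ε = 0.63: R = ε·F/W = 0.63 × 519.58 / 87000 m = 3.762e-03 mm/s.
R = 3.762e-03 × 3600 = 13.5 mm/hr.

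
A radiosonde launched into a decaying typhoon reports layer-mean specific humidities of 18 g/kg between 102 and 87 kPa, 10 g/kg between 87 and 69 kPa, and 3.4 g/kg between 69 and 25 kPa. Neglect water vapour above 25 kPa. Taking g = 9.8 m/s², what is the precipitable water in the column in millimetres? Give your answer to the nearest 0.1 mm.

Precipitable water is the column-integrated vapour mass per unit area: PW = (1/g) Σ q̄ Δp, with q in kg/kg and Δp in Pa (1 kg/m² of water = 1 mm).
Layer 102–87 kPa: Δp = 150 hPa = 15000 Pa, q̄ = 0.018 kg/kg → 0.018 × 15000 / 9.8 = 27.55 mm
Layer 87–69 kPa: Δp = 180 hPa = 18000 Pa, q̄ = 0.01 kg/kg → 0.01 × 18000 / 9.8 = 18.37 mm
Layer 69–25 kPa: Δp = 440 hPa = 44000 Pa, q̄ = 0.0034 kg/kg → 0.0034 × 44000 / 9.8 = 15.27 mm
PW = 27.55 + 18.37 + 15.27 = 61.19 ≈ 61.2 mm.

PW ≈ 61.2 mm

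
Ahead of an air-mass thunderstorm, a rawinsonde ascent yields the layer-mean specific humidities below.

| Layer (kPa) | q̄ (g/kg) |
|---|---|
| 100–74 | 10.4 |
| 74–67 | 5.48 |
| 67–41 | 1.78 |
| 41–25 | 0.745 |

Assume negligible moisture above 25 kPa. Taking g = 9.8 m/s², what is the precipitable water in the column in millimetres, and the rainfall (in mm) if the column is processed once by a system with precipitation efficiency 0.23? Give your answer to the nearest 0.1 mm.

PW ≈ 37.4 mm; rainfall ≈ 8.6 mm

Precipitable water is the column-integrated vapour mass per unit area: PW = (1/g) Σ q̄ Δp, with q in kg/kg and Δp in Pa (1 kg/m² of water = 1 mm).
Layer 100–74 kPa: Δp = 260 hPa = 26000 Pa, q̄ = 0.0104 kg/kg → 0.0104 × 26000 / 9.8 = 27.59 mm
Layer 74–67 kPa: Δp = 70 hPa = 7000 Pa, q̄ = 0.00548 kg/kg → 0.00548 × 7000 / 9.8 = 3.91 mm
Layer 67–41 kPa: Δp = 260 hPa = 26000 Pa, q̄ = 0.00178 kg/kg → 0.00178 × 26000 / 9.8 = 4.72 mm
Layer 41–25 kPa: Δp = 160 hPa = 16000 Pa, q̄ = 0.000745 kg/kg → 0.000745 × 16000 / 9.8 = 1.22 mm
PW = 27.59 + 3.91 + 4.72 + 1.22 = 37.44 ≈ 37.4 mm.
Rainfall = ε × PW = 0.23 × 37.4 = 8.6 mm.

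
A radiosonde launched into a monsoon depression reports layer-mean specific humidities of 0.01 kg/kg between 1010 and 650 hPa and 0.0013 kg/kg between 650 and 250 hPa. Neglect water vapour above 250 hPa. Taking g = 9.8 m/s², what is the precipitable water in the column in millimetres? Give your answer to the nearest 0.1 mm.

PW ≈ 42.0 mm

Precipitable water is the column-integrated vapour mass per unit area: PW = (1/g) Σ q̄ Δp, with q in kg/kg and Δp in Pa (1 kg/m² of water = 1 mm).
Layer 1010–650 hPa: Δp = 360 hPa = 36000 Pa, q̄ = 0.01 kg/kg → 0.01 × 36000 / 9.8 = 36.73 mm
Layer 650–250 hPa: Δp = 400 hPa = 40000 Pa, q̄ = 0.0013 kg/kg → 0.0013 × 40000 / 9.8 = 5.31 mm
PW = 36.73 + 5.31 = 42.04 ≈ 42.0 mm.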